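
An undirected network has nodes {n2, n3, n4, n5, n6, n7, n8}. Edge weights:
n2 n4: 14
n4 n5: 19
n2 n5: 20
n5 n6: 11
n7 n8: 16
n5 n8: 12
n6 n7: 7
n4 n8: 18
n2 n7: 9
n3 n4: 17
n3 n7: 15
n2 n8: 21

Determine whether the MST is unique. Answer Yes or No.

Sort edges by weight, then run Kruskal:
n6 n7 (7): add — endpoints in different components.
n2 n7 (9): add — endpoints in different components.
n5 n6 (11): add — endpoints in different components.
n5 n8 (12): add — endpoints in different components.
n2 n4 (14): add — endpoints in different components.
n3 n7 (15): add — endpoints in different components.
Every non-tree edge has weight strictly greater than the heaviest edge on the tree path between its endpoints, so the MST is unique.

Yes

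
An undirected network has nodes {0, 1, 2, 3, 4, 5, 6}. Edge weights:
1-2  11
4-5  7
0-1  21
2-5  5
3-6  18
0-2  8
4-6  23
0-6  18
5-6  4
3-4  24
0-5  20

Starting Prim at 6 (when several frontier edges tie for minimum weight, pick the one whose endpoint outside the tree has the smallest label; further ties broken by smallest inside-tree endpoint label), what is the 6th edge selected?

Prim, starting at 6.
Step 1: cheapest edge leaving the tree is 5-6 (4); add 5.
Step 2: cheapest edge leaving the tree is 2-5 (5); add 2.
Step 3: cheapest edge leaving the tree is 4-5 (7); add 4.
Step 4: cheapest edge leaving the tree is 0-2 (8); add 0.
Step 5: cheapest edge leaving the tree is 1-2 (11); add 1.
Step 6: cheapest edge leaving the tree is 3-6 (18); add 3.
The 6th edge added is 3-6.

3-6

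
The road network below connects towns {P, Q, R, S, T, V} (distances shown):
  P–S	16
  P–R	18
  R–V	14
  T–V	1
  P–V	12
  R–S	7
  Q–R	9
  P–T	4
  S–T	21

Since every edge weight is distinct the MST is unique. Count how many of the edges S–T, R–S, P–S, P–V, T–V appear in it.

Sort edges by weight, then run Kruskal:
T–V (1): add — endpoints in different components.
P–T (4): add — endpoints in different components.
R–S (7): add — endpoints in different components.
Q–R (9): add — endpoints in different components.
P–V (12): skip — P and V already connected.
R–V (14): add — endpoints in different components.
MST edge set: {T–V, P–T, R–S, Q–R, R–V}.
Of the listed edges, {R–S, T–V} are in the MST → 2.

2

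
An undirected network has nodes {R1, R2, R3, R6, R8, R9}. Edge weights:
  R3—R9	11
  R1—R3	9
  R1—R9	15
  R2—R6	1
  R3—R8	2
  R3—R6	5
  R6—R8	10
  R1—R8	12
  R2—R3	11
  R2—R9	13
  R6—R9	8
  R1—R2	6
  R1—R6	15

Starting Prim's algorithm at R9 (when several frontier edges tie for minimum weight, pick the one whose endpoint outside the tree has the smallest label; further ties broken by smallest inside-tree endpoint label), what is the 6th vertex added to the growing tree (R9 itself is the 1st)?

Grow the tree from R9 using Prim:
Step 1: cheapest edge leaving the tree is R6—R9 (8); add R6.
Step 2: cheapest edge leaving the tree is R2—R6 (1); add R2.
Step 3: cheapest edge leaving the tree is R3—R6 (5); add R3.
Step 4: cheapest edge leaving the tree is R3—R8 (2); add R8.
Step 5: cheapest edge leaving the tree is R1—R2 (6); add R1.
Vertex order: R9, R6, R2, R3, R8, R1. The 6th vertex is R1.

R1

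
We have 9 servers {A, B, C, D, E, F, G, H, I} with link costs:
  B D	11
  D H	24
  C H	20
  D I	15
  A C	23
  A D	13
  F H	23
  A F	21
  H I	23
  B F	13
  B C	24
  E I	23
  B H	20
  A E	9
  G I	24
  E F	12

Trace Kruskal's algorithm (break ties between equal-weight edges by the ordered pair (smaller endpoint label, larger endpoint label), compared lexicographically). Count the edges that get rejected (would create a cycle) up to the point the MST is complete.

8

Sort edges by weight, then run Kruskal:
A E (9): add — endpoints in different components.
B D (11): add — endpoints in different components.
E F (12): add — endpoints in different components.
A D (13): add — endpoints in different components.
B F (13): skip — B and F already connected.
D I (15): add — endpoints in different components.
B H (20): add — endpoints in different components.
C H (20): add — endpoints in different components.
A F (21): skip — A and F already connected.
A C (23): skip — A and C already connected.
E I (23): skip — E and I already connected.
F H (23): skip — F and H already connected.
H I (23): skip — H and I already connected.
B C (24): skip — B and C already connected.
D H (24): skip — D and H already connected.
G I (24): add — endpoints in different components.
Edges rejected before the tree was complete: 8.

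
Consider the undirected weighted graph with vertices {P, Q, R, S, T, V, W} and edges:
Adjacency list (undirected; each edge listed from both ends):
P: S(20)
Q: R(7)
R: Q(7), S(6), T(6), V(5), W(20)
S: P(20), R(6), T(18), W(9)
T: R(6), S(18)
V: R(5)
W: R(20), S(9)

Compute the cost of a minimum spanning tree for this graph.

53

Kruskal: consider edges lightest-first.
R–V (5): add. Components now {S} {P} {W} {R,V} {T} {Q}
R–S (6): add. Components now {R,S,V} {P} {W} {T} {Q}
R–T (6): add. Components now {R,S,T,V} {P} {W} {Q}
Q–R (7): add. Components now {Q,R,S,T,V} {P} {W}
S–W (9): add. Components now {Q,R,S,T,V,W} {P}
S–T (18): skip — S and T already connected.
P–S (20): add. Components now {P,Q,R,S,T,V,W}
MST edges: R–V, R–S, R–T, Q–R, S–W, P–S; total weight 5+6+6+7+9+20 = 53.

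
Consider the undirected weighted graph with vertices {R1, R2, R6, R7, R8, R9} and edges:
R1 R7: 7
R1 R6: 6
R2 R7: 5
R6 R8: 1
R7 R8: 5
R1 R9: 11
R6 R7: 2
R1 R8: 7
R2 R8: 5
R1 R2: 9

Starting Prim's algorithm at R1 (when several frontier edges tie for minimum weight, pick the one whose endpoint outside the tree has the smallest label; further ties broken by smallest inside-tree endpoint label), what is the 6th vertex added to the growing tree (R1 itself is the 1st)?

R9

Grow the tree from R1 using Prim:
Step 1: frontier [R1 R6 6, R1 R7 7, R1 R8 7, R1 R2 9, R1 R9 11] → take R1 R6 (6); add R6.
Step 2: frontier [R1 R7 7, R1 R8 7, R1 R2 9, R1 R9 11, R6 R8 1, R6 R7 2] → take R6 R8 (1); add R8.
Step 3: frontier [R1 R7 7, R1 R2 9, R1 R9 11, R6 R7 2, R2 R8 5, R7 R8 5] → take R6 R7 (2); add R7.
Step 4: frontier [R1 R2 9, R1 R9 11, R2 R7 5, R2 R8 5] → take R2 R7 (5); add R2.
Step 5: frontier [R1 R9 11] → take R1 R9 (11); add R9.
Vertex order: R1, R6, R8, R7, R2, R9. The 6th vertex is R9.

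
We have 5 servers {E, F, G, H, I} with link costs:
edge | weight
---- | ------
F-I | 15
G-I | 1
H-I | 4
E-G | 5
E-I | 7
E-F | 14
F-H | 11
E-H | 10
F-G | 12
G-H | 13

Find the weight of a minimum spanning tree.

Prim, starting at F.
Step 1: frontier [F-H 11, F-G 12, E-F 14, F-I 15] → take F-H (11); add H.
Step 2: frontier [F-G 12, E-F 14, F-I 15, H-I 4, E-H 10, G-H 13] → take H-I (4); add I.
Step 3: frontier [F-G 12, E-F 14, E-H 10, G-H 13, G-I 1, E-I 7] → take G-I (1); add G.
Step 4: frontier [E-F 14, E-G 5, E-H 10, E-I 7] → take E-G (5); add E.
MST edges: F-H, H-I, G-I, E-G; total weight 11+4+1+5 = 21.

21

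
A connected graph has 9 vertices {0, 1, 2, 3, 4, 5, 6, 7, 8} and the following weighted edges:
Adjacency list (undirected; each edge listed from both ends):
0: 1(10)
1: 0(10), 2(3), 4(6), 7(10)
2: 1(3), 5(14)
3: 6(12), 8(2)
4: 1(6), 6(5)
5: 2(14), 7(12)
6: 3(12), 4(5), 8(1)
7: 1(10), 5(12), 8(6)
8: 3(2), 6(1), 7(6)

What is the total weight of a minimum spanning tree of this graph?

45

Sort edges by weight, then run Kruskal:
6—8 (1): add — endpoints in different components.
3—8 (2): add — endpoints in different components.
1—2 (3): add — endpoints in different components.
4—6 (5): add — endpoints in different components.
1—4 (6): add — endpoints in different components.
7—8 (6): add — endpoints in different components.
0—1 (10): add — endpoints in different components.
1—7 (10): skip — 1 and 7 already connected.
3—6 (12): skip — 3 and 6 already connected.
5—7 (12): add — endpoints in different components.
MST edges: 6—8, 3—8, 1—2, 4—6, 1—4, 7—8, 0—1, 5—7; total weight 1+2+3+5+6+6+10+12 = 45.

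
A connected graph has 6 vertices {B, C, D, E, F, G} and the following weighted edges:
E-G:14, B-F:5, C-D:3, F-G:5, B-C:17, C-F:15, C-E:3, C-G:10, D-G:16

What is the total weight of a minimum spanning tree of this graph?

26

Kruskal: consider edges lightest-first.
C-D (3): add — endpoints in different components.
C-E (3): add — endpoints in different components.
B-F (5): add — endpoints in different components.
F-G (5): add — endpoints in different components.
C-G (10): add — endpoints in different components.
MST edges: C-D, C-E, B-F, F-G, C-G; total weight 3+3+5+5+10 = 26.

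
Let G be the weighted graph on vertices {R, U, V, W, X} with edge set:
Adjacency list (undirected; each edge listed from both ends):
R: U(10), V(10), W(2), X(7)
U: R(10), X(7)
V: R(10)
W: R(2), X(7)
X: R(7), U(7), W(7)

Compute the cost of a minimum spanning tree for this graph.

26

Prim, starting at V.
Step 1: frontier [R-V 10] → take R-V (10); add R.
Step 2: frontier [R-W 2, R-X 7, R-U 10] → take R-W (2); add W.
Step 3: frontier [R-X 7, R-U 10, W-X 7] → take R-X (7); add X.
Step 4: frontier [R-U 10, U-X 7] → take U-X (7); add U.
MST edges: R-V, R-W, R-X, U-X; total weight 10+2+7+7 = 26.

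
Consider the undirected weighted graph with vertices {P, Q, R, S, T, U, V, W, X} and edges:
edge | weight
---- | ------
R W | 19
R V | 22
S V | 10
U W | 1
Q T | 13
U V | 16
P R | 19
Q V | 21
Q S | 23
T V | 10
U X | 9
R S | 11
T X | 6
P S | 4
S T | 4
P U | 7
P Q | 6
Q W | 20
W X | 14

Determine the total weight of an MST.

49

Kruskal's algorithm — process edges by increasing weight (ties by edge label):
U W (1): add — endpoints in different components.
P S (4): add — endpoints in different components.
S T (4): add — endpoints in different components.
P Q (6): add — endpoints in different components.
T X (6): add — endpoints in different components.
P U (7): add — endpoints in different components.
U X (9): skip — U and X already connected.
S V (10): add — endpoints in different components.
T V (10): skip — V and T already connected.
R S (11): add — endpoints in different components.
MST edges: U W, P S, S T, P Q, T X, P U, S V, R S; total weight 1+4+4+6+6+7+10+11 = 49.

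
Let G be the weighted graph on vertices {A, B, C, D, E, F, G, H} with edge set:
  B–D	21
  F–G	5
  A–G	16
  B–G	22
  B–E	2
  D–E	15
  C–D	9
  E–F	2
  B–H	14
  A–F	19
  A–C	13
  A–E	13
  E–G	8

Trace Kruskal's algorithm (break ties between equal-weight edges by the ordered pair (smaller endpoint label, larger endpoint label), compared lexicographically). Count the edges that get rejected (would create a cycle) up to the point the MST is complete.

1

Sort edges by weight, then run Kruskal:
B–E (2): add — endpoints in different components.
E–F (2): add — endpoints in different components.
F–G (5): add — endpoints in different components.
E–G (8): skip — E and G already connected.
C–D (9): add — endpoints in different components.
A–C (13): add — endpoints in different components.
A–E (13): add — endpoints in different components.
B–H (14): add — endpoints in different components.
Edges rejected before the tree was complete: 1.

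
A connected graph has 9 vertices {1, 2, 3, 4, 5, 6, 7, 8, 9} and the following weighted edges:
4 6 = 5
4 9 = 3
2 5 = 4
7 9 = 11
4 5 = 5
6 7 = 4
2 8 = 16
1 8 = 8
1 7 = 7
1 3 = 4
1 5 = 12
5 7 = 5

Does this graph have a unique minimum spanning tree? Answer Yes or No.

Sort edges by weight, then run Kruskal:
4 9 (3): add — endpoints in different components.
1 3 (4): add — endpoints in different components.
2 5 (4): add — endpoints in different components.
6 7 (4): add — endpoints in different components.
4 5 (5): add — endpoints in different components.
4 6 (5): add — endpoints in different components.
5 7 (5): skip — 5 and 7 already connected.
1 7 (7): add — endpoints in different components.
1 8 (8): add — endpoints in different components.
Non-tree edge 5 7 has weight 5, equal to the heaviest edge on its tree cycle — swapping gives another MST of the same weight. Not unique.

No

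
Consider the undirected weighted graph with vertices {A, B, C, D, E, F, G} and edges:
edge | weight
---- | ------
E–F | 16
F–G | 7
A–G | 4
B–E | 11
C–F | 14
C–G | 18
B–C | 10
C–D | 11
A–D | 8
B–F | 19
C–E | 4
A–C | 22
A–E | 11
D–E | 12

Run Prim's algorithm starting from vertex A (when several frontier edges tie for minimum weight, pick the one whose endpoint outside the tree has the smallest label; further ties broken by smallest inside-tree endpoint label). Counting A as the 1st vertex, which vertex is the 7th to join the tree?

B

Prim's algorithm from A:
Step 1: cheapest edge leaving the tree is A–G (4); add G.
Step 2: cheapest edge leaving the tree is F–G (7); add F.
Step 3: cheapest edge leaving the tree is A–D (8); add D.
Step 4: cheapest edge leaving the tree is C–D (11); add C.
Step 5: cheapest edge leaving the tree is C–E (4); add E.
Step 6: cheapest edge leaving the tree is B–C (10); add B.
Vertex order: A, G, F, D, C, E, B. The 7th vertex is B.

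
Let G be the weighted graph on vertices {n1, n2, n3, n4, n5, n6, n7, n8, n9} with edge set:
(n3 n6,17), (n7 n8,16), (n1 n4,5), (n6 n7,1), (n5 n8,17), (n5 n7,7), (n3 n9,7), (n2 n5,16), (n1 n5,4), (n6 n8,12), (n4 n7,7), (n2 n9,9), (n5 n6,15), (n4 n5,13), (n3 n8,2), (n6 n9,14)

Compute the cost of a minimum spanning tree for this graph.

47

Prim, starting at n7.
Step 1: cheapest edge leaving the tree is n6 n7 (1); add n6.
Step 2: cheapest edge leaving the tree is n4 n7 (7); add n4.
Step 3: cheapest edge leaving the tree is n1 n4 (5); add n1.
Step 4: cheapest edge leaving the tree is n1 n5 (4); add n5.
Step 5: cheapest edge leaving the tree is n6 n8 (12); add n8.
Step 6: cheapest edge leaving the tree is n3 n8 (2); add n3.
Step 7: cheapest edge leaving the tree is n3 n9 (7); add n9.
Step 8: cheapest edge leaving the tree is n2 n9 (9); add n2.
MST edges: n6 n7, n4 n7, n1 n4, n1 n5, n6 n8, n3 n8, n3 n9, n2 n9; total weight 1+7+5+4+12+2+7+9 = 47.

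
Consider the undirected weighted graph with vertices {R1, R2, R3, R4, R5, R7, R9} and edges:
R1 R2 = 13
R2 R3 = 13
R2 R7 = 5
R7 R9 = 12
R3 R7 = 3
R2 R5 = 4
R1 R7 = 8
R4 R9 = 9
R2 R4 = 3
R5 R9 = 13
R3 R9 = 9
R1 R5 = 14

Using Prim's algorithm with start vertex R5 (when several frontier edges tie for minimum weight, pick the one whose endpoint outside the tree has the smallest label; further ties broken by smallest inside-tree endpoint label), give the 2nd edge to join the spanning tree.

R2-R4

Prim's algorithm from R5:
Step 1: frontier [R2 R5 4, R5 R9 13, R1 R5 14] → take R2 R5 (4); add R2.
Step 2: frontier [R2 R4 3, R2 R7 5, R1 R2 13, R2 R3 13, R5 R9 13, R1 R5 14] → take R2 R4 (3); add R4.
Step 3: frontier [R2 R7 5, R1 R2 13, R2 R3 13, R4 R9 9, R5 R9 13, R1 R5 14] → take R2 R7 (5); add R7.
Step 4: frontier [R1 R2 13, R2 R3 13, R4 R9 9, R5 R9 13, R1 R5 14, R3 R7 3, R1 R7 8, R7 R9 12] → take R3 R7 (3); add R3.
Step 5: frontier [R1 R2 13, R3 R9 9, R4 R9 9, R5 R9 13, R1 R5 14, R1 R7 8, R7 R9 12] → take R1 R7 (8); add R1.
Step 6: frontier [R3 R9 9, R4 R9 9, R5 R9 13, R7 R9 12] → take R3 R9 (9); add R9.
The 2nd edge added is R2 R4.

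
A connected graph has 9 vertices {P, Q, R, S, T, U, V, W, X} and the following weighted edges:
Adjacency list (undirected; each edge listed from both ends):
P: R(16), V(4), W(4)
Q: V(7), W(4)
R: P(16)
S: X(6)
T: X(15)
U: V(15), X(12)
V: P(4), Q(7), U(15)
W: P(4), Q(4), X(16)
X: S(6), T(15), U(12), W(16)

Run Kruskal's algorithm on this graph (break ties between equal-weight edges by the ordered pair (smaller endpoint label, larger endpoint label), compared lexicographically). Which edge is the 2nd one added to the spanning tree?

P-W

Kruskal: consider edges lightest-first.
P V (4): add — endpoints in different components.
P W (4): add — endpoints in different components.
Q W (4): add — endpoints in different components.
S X (6): add — endpoints in different components.
Q V (7): skip — Q and V already connected.
U X (12): add — endpoints in different components.
T X (15): add — endpoints in different components.
U V (15): add — endpoints in different components.
P R (16): add — endpoints in different components.
The 2nd edge added is P W.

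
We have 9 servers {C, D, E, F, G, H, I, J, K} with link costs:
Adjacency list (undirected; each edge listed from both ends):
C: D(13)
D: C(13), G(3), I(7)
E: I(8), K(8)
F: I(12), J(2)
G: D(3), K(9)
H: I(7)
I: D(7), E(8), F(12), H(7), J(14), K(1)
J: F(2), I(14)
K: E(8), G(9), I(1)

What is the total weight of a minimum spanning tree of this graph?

53

Prim, starting at D.
Step 1: frontier [D–G 3, D–I 7, C–D 13] → take D–G (3); add G.
Step 2: frontier [D–I 7, C–D 13, G–K 9] → take D–I (7); add I.
Step 3: frontier [C–D 13, G–K 9, I–K 1, H–I 7, E–I 8, F–I 12, I–J 14] → take I–K (1); add K.
Step 4: frontier [C–D 13, H–I 7, E–I 8, F–I 12, I–J 14, E–K 8] → take H–I (7); add H.
Step 5: frontier [C–D 13, E–I 8, F–I 12, I–J 14, E–K 8] → take E–I (8); add E.
Step 6: frontier [C–D 13, F–I 12, I–J 14] → take F–I (12); add F.
Step 7: frontier [C–D 13, F–J 2, I–J 14] → take F–J (2); add J.
Step 8: frontier [C–D 13] → take C–D (13); add C.
MST edges: D–G, D–I, I–K, H–I, E–I, F–I, F–J, C–D; total weight 3+7+1+7+8+12+2+13 = 53.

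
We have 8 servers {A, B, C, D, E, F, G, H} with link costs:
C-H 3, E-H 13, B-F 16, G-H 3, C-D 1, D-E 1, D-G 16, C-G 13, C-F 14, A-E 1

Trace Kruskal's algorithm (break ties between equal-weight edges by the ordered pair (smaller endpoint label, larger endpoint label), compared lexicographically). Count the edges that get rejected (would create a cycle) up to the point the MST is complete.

2

Kruskal: consider edges lightest-first.
A-E (1): add — endpoints in different components.
C-D (1): add — endpoints in different components.
D-E (1): add — endpoints in different components.
C-H (3): add — endpoints in different components.
G-H (3): add — endpoints in different components.
C-G (13): skip — C and G already connected.
E-H (13): skip — E and H already connected.
C-F (14): add — endpoints in different components.
B-F (16): add — endpoints in different components.
Edges rejected before the tree was complete: 2.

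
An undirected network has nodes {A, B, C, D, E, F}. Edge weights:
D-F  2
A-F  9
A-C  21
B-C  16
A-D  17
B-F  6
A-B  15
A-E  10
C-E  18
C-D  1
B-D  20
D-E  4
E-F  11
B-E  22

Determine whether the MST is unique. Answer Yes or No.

Yes

Kruskal's algorithm — process edges by increasing weight (ties by edge label):
C-D (1): add. Components now {A} {B} {C,D} {E} {F}
D-F (2): add. Components now {A} {B} {C,D,F} {E}
D-E (4): add. Components now {A} {B} {C,D,E,F}
B-F (6): add. Components now {A} {B,C,D,E,F}
A-F (9): add. Components now {A,B,C,D,E,F}
Every non-tree edge has weight strictly greater than the heaviest edge on the tree path between its endpoints, so the MST is unique.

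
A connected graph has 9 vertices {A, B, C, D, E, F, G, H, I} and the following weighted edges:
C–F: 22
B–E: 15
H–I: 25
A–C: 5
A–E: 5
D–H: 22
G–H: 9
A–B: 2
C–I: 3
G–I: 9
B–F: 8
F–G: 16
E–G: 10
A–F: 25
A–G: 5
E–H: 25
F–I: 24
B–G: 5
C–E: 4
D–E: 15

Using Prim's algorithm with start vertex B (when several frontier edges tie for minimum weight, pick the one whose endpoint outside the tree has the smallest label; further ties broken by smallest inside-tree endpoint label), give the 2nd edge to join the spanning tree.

A-C

Prim's algorithm from B:
Step 1: cheapest edge leaving the tree is A–B (2); add A.
Step 2: cheapest edge leaving the tree is A–C (5); add C.
Step 3: cheapest edge leaving the tree is C–I (3); add I.
Step 4: cheapest edge leaving the tree is C–E (4); add E.
Step 5: cheapest edge leaving the tree is A–G (5); add G.
Step 6: cheapest edge leaving the tree is B–F (8); add F.
Step 7: cheapest edge leaving the tree is G–H (9); add H.
Step 8: cheapest edge leaving the tree is D–E (15); add D.
The 2nd edge added is A–C.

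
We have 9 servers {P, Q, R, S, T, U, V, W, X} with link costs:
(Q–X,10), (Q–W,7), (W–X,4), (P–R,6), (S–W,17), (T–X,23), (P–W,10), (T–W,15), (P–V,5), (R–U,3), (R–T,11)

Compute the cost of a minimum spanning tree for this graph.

Prim, starting at X.
Step 1: cheapest edge leaving the tree is W–X (4); add W.
Step 2: cheapest edge leaving the tree is Q–W (7); add Q.
Step 3: cheapest edge leaving the tree is P–W (10); add P.
Step 4: cheapest edge leaving the tree is P–V (5); add V.
Step 5: cheapest edge leaving the tree is P–R (6); add R.
Step 6: cheapest edge leaving the tree is R–U (3); add U.
Step 7: cheapest edge leaving the tree is R–T (11); add T.
Step 8: cheapest edge leaving the tree is S–W (17); add S.
MST edges: W–X, Q–W, P–W, P–V, P–R, R–U, R–T, S–W; total weight 4+7+10+5+6+3+11+17 = 63.

63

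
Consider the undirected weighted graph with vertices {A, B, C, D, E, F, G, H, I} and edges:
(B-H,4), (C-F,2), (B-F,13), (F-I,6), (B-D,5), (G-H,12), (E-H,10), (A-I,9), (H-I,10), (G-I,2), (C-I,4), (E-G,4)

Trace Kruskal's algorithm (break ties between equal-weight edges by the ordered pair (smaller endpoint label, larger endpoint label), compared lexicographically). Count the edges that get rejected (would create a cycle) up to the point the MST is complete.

1

Kruskal's algorithm — process edges by increasing weight (ties by edge label):
C-F (2): add — endpoints in different components.
G-I (2): add — endpoints in different components.
B-H (4): add — endpoints in different components.
C-I (4): add — endpoints in different components.
E-G (4): add — endpoints in different components.
B-D (5): add — endpoints in different components.
F-I (6): skip — F and I already connected.
A-I (9): add — endpoints in different components.
E-H (10): add — endpoints in different components.
Edges rejected before the tree was complete: 1.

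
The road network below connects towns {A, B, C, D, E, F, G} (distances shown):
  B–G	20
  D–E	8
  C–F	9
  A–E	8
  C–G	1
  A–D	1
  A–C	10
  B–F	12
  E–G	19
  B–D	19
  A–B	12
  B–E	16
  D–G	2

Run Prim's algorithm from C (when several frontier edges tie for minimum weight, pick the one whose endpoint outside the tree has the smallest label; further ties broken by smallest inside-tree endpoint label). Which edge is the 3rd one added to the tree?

A-D

Grow the tree from C using Prim:
Step 1: frontier [C–G 1, C–F 9, A–C 10] → take C–G (1); add G.
Step 2: frontier [C–F 9, A–C 10, D–G 2, E–G 19, B–G 20] → take D–G (2); add D.
Step 3: frontier [C–F 9, A–C 10, A–D 1, D–E 8, B–D 19, E–G 19, B–G 20] → take A–D (1); add A.
Step 4: frontier [A–E 8, A–B 12, C–F 9, D–E 8, B–D 19, E–G 19, B–G 20] → take A–E (8); add E.
Step 5: frontier [A–B 12, C–F 9, B–D 19, B–E 16, B–G 20] → take C–F (9); add F.
Step 6: frontier [A–B 12, B–D 19, B–E 16, B–F 12, B–G 20] → take A–B (12); add B.
The 3rd edge added is A–D.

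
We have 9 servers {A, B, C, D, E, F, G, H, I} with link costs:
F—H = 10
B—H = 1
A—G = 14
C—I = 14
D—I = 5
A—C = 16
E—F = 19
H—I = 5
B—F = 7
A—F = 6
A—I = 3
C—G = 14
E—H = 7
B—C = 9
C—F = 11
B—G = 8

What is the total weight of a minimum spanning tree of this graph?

Prim's algorithm from H:
Step 1: cheapest edge leaving the tree is B—H (1); add B.
Step 2: cheapest edge leaving the tree is H—I (5); add I.
Step 3: cheapest edge leaving the tree is A—I (3); add A.
Step 4: cheapest edge leaving the tree is D—I (5); add D.
Step 5: cheapest edge leaving the tree is A—F (6); add F.
Step 6: cheapest edge leaving the tree is E—H (7); add E.
Step 7: cheapest edge leaving the tree is B—G (8); add G.
Step 8: cheapest edge leaving the tree is B—C (9); add C.
MST edges: B—H, H—I, A—I, D—I, A—F, E—H, B—G, B—C; total weight 1+5+3+5+6+7+8+9 = 44.

44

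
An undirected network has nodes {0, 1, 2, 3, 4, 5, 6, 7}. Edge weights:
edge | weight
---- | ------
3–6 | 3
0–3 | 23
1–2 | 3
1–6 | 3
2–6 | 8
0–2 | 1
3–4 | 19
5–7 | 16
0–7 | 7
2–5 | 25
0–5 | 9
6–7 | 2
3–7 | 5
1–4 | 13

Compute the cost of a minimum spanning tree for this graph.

34

Kruskal: consider edges lightest-first.
0–2 (1): add — endpoints in different components.
6–7 (2): add — endpoints in different components.
1–2 (3): add — endpoints in different components.
1–6 (3): add — endpoints in different components.
3–6 (3): add — endpoints in different components.
3–7 (5): skip — 3 and 7 already connected.
0–7 (7): skip — 0 and 7 already connected.
2–6 (8): skip — 2 and 6 already connected.
0–5 (9): add — endpoints in different components.
1–4 (13): add — endpoints in different components.
MST edges: 0–2, 6–7, 1–2, 1–6, 3–6, 0–5, 1–4; total weight 1+2+3+3+3+9+13 = 34.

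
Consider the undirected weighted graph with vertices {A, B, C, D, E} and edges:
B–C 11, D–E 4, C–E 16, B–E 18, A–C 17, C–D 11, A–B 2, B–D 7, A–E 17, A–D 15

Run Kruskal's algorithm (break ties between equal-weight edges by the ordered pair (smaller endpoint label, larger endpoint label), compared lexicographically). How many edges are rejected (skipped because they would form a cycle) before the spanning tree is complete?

Sort edges by weight, then run Kruskal:
A–B (2): add. Components now {A,B} {C} {D} {E}
D–E (4): add. Components now {A,B} {C} {D,E}
B–D (7): add. Components now {A,B,D,E} {C}
B–C (11): add. Components now {A,B,C,D,E}
Edges rejected before the tree was complete: 0.

0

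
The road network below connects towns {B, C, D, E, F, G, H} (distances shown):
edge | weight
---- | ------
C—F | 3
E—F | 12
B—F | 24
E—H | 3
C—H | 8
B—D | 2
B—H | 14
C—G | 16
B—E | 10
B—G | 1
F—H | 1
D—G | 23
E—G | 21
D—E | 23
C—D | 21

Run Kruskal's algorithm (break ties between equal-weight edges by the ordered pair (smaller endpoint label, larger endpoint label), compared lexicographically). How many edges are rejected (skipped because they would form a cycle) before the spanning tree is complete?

1

Kruskal: consider edges lightest-first.
B—G (1): add. Components now {B,G} {C} {D} {E} {F} {H}
F—H (1): add. Components now {B,G} {C} {D} {E} {F,H}
B—D (2): add. Components now {B,D,G} {C} {E} {F,H}
C—F (3): add. Components now {B,D,G} {C,F,H} {E}
E—H (3): add. Components now {B,D,G} {C,E,F,H}
C—H (8): skip — C and H already connected.
B—E (10): add. Components now {B,C,D,E,F,G,H}
Edges rejected before the tree was complete: 1.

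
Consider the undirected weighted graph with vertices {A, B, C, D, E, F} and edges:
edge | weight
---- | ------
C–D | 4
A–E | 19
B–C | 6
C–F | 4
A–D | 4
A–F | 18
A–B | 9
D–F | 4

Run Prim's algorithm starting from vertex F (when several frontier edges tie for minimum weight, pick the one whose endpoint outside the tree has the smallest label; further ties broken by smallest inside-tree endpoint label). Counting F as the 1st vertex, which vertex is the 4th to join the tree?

Prim, starting at F.
Step 1: frontier [C–F 4, D–F 4, A–F 18] → take C–F (4); add C.
Step 2: frontier [C–D 4, B–C 6, D–F 4, A–F 18] → take C–D (4); add D.
Step 3: frontier [B–C 6, A–D 4, A–F 18] → take A–D (4); add A.
Step 4: frontier [A–B 9, A–E 19, B–C 6] → take B–C (6); add B.
Step 5: frontier [A–E 19] → take A–E (19); add E.
Vertex order: F, C, D, A, B, E. The 4th vertex is A.

A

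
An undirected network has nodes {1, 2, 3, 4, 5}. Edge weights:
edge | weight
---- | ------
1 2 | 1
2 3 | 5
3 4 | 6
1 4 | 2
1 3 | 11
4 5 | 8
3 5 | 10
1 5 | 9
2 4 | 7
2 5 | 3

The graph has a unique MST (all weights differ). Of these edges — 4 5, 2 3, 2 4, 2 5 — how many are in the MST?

2

Sort edges by weight, then run Kruskal:
1 2 (1): add — endpoints in different components.
1 4 (2): add — endpoints in different components.
2 5 (3): add — endpoints in different components.
2 3 (5): add — endpoints in different components.
MST edge set: {1 2, 1 4, 2 5, 2 3}.
Of the listed edges, {2 3, 2 5} are in the MST → 2.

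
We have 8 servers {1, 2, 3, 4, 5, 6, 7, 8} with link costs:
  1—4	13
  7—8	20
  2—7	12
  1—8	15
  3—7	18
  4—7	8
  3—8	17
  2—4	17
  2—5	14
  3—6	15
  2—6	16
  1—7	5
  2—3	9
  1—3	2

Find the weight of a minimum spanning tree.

68

Kruskal: consider edges lightest-first.
1—3 (2): add — endpoints in different components.
1—7 (5): add — endpoints in different components.
4—7 (8): add — endpoints in different components.
2—3 (9): add — endpoints in different components.
2—7 (12): skip — 2 and 7 already connected.
1—4 (13): skip — 1 and 4 already connected.
2—5 (14): add — endpoints in different components.
1—8 (15): add — endpoints in different components.
3—6 (15): add — endpoints in different components.
MST edges: 1—3, 1—7, 4—7, 2—3, 2—5, 1—8, 3—6; total weight 2+5+8+9+14+15+15 = 68.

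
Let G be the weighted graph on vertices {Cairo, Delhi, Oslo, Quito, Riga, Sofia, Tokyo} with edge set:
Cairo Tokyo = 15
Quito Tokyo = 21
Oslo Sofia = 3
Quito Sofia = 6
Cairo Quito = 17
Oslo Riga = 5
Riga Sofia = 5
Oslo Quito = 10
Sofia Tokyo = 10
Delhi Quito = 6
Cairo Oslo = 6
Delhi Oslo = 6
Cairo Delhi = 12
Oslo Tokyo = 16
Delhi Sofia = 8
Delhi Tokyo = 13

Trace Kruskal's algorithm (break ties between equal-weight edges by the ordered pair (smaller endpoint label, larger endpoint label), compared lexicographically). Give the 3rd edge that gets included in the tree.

Cairo-Oslo

Kruskal: consider edges lightest-first.
Oslo Sofia (3): add — endpoints in different components.
Oslo Riga (5): add — endpoints in different components.
Riga Sofia (5): skip — Riga and Sofia already connected.
Cairo Oslo (6): add — endpoints in different components.
Delhi Oslo (6): add — endpoints in different components.
Delhi Quito (6): add — endpoints in different components.
Quito Sofia (6): skip — Quito and Sofia already connected.
Delhi Sofia (8): skip — Sofia and Delhi already connected.
Oslo Quito (10): skip — Quito and Oslo already connected.
Sofia Tokyo (10): add — endpoints in different components.
The 3rd edge added is Cairo Oslo.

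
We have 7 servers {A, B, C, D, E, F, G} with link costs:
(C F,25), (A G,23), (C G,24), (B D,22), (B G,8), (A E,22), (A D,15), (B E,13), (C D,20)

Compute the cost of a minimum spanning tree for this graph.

103

Kruskal: consider edges lightest-first.
B G (8): add — endpoints in different components.
B E (13): add — endpoints in different components.
A D (15): add — endpoints in different components.
C D (20): add — endpoints in different components.
A E (22): add — endpoints in different components.
B D (22): skip — B and D already connected.
A G (23): skip — A and G already connected.
C G (24): skip — C and G already connected.
C F (25): add — endpoints in different components.
MST edges: B G, B E, A D, C D, A E, C F; total weight 8+13+15+20+22+25 = 103.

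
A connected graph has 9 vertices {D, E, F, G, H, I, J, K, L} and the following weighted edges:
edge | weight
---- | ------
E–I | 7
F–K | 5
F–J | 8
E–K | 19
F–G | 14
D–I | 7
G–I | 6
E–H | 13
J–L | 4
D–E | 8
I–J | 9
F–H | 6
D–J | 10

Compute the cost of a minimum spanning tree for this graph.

52

Kruskal: consider edges lightest-first.
J–L (4): add — endpoints in different components.
F–K (5): add — endpoints in different components.
F–H (6): add — endpoints in different components.
G–I (6): add — endpoints in different components.
D–I (7): add — endpoints in different components.
E–I (7): add — endpoints in different components.
D–E (8): skip — D and E already connected.
F–J (8): add — endpoints in different components.
I–J (9): add — endpoints in different components.
MST edges: J–L, F–K, F–H, G–I, D–I, E–I, F–J, I–J; total weight 4+5+6+6+7+7+8+9 = 52.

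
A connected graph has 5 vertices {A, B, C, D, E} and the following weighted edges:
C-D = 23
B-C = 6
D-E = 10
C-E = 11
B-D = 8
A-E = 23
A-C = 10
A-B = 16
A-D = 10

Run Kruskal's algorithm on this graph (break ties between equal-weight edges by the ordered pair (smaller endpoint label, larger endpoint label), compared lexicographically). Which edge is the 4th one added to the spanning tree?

D-E

Sort edges by weight, then run Kruskal:
B-C (6): add — endpoints in different components.
B-D (8): add — endpoints in different components.
A-C (10): add — endpoints in different components.
A-D (10): skip — A and D already connected.
D-E (10): add — endpoints in different components.
The 4th edge added is D-E.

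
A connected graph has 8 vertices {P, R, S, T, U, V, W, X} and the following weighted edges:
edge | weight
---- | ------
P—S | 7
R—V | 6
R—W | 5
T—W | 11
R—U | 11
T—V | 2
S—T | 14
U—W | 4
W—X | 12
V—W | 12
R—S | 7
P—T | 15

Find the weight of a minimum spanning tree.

Prim, starting at V.
Step 1: frontier [T—V 2, R—V 6, V—W 12] → take T—V (2); add T.
Step 2: frontier [T—W 11, S—T 14, P—T 15, R—V 6, V—W 12] → take R—V (6); add R.
Step 3: frontier [R—W 5, R—S 7, R—U 11, T—W 11, S—T 14, P—T 15, V—W 12] → take R—W (5); add W.
Step 4: frontier [R—S 7, R—U 11, S—T 14, P—T 15, U—W 4, W—X 12] → take U—W (4); add U.
Step 5: frontier [R—S 7, S—T 14, P—T 15, W—X 12] → take R—S (7); add S.
Step 6: frontier [P—S 7, P—T 15, W—X 12] → take P—S (7); add P.
Step 7: frontier [W—X 12] → take W—X (12); add X.
MST edges: T—V, R—V, R—W, U—W, R—S, P—S, W—X; total weight 2+6+5+4+7+7+12 = 43.

43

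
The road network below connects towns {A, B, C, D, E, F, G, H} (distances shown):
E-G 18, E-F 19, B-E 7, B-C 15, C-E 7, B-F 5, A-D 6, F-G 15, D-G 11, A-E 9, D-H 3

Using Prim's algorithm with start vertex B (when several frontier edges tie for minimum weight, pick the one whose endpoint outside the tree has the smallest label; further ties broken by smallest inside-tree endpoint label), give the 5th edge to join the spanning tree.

A-D

Grow the tree from B using Prim:
Step 1: cheapest edge leaving the tree is B-F (5); add F.
Step 2: cheapest edge leaving the tree is B-E (7); add E.
Step 3: cheapest edge leaving the tree is C-E (7); add C.
Step 4: cheapest edge leaving the tree is A-E (9); add A.
Step 5: cheapest edge leaving the tree is A-D (6); add D.
Step 6: cheapest edge leaving the tree is D-H (3); add H.
Step 7: cheapest edge leaving the tree is D-G (11); add G.
The 5th edge added is A-D.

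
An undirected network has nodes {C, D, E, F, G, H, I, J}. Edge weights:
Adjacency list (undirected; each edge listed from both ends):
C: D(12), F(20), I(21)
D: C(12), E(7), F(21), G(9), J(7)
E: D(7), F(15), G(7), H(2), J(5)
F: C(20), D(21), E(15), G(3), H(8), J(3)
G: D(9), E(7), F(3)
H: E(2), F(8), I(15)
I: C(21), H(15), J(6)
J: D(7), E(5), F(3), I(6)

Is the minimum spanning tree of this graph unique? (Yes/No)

No

Kruskal's algorithm — process edges by increasing weight (ties by edge label):
E–H (2): add — endpoints in different components.
F–G (3): add — endpoints in different components.
F–J (3): add — endpoints in different components.
E–J (5): add — endpoints in different components.
I–J (6): add — endpoints in different components.
D–E (7): add — endpoints in different components.
D–J (7): skip — D and J already connected.
E–G (7): skip — E and G already connected.
F–H (8): skip — F and H already connected.
D–G (9): skip — D and G already connected.
C–D (12): add — endpoints in different components.
Non-tree edge D–J has weight 7, equal to the heaviest edge on its tree cycle — swapping gives another MST of the same weight. Not unique.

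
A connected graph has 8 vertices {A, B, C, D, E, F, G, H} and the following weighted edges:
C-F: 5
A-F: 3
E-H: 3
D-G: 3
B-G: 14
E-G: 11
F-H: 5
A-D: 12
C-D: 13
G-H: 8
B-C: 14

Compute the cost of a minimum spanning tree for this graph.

Prim, starting at C.
Step 1: cheapest edge leaving the tree is C-F (5); add F.
Step 2: cheapest edge leaving the tree is A-F (3); add A.
Step 3: cheapest edge leaving the tree is F-H (5); add H.
Step 4: cheapest edge leaving the tree is E-H (3); add E.
Step 5: cheapest edge leaving the tree is G-H (8); add G.
Step 6: cheapest edge leaving the tree is D-G (3); add D.
Step 7: cheapest edge leaving the tree is B-C (14); add B.
MST edges: C-F, A-F, F-H, E-H, G-H, D-G, B-C; total weight 5+3+5+3+8+3+14 = 41.

41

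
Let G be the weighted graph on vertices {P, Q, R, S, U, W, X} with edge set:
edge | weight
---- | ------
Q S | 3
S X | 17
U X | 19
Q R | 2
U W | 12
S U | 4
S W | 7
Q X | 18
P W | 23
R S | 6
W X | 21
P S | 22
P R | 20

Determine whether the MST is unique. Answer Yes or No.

Yes

Kruskal: consider edges lightest-first.
Q R (2): add. Components now {X} {P} {W} {Q,R} {S} {U}
Q S (3): add. Components now {X} {P} {W} {Q,R,S} {U}
S U (4): add. Components now {X} {P} {W} {Q,R,S,U}
R S (6): skip — R and S already connected.
S W (7): add. Components now {X} {P} {Q,R,S,U,W}
U W (12): skip — W and U already connected.
S X (17): add. Components now {Q,R,S,U,W,X} {P}
Q X (18): skip — X and Q already connected.
U X (19): skip — X and U already connected.
P R (20): add. Components now {P,Q,R,S,U,W,X}
Every non-tree edge has weight strictly greater than the heaviest edge on the tree path between its endpoints, so the MST is unique.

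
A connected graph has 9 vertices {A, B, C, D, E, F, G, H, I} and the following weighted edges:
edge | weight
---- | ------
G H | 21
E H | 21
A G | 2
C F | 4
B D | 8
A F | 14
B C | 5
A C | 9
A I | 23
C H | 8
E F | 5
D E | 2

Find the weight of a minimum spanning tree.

Grow the tree from C using Prim:
Step 1: frontier [C F 4, B C 5, C H 8, A C 9] → take C F (4); add F.
Step 2: frontier [B C 5, C H 8, A C 9, E F 5, A F 14] → take B C (5); add B.
Step 3: frontier [B D 8, C H 8, A C 9, E F 5, A F 14] → take E F (5); add E.
Step 4: frontier [B D 8, C H 8, A C 9, D E 2, E H 21, A F 14] → take D E (2); add D.
Step 5: frontier [C H 8, A C 9, E H 21, A F 14] → take C H (8); add H.
Step 6: frontier [A C 9, A F 14, G H 21] → take A C (9); add A.
Step 7: frontier [A G 2, A I 23, G H 21] → take A G (2); add G.
Step 8: frontier [A I 23] → take A I (23); add I.
MST edges: C F, B C, E F, D E, C H, A C, A G, A I; total weight 4+5+5+2+8+9+2+23 = 58.

58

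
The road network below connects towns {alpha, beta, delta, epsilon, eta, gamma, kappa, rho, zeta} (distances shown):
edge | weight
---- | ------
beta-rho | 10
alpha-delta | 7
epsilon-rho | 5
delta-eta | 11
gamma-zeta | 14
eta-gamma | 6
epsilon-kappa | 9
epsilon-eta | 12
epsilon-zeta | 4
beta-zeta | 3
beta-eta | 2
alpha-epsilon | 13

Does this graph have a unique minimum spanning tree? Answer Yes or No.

Kruskal's algorithm — process edges by increasing weight (ties by edge label):
beta-eta (2): add — endpoints in different components.
beta-zeta (3): add — endpoints in different components.
epsilon-zeta (4): add — endpoints in different components.
epsilon-rho (5): add — endpoints in different components.
eta-gamma (6): add — endpoints in different components.
alpha-delta (7): add — endpoints in different components.
epsilon-kappa (9): add — endpoints in different components.
beta-rho (10): skip — beta and rho already connected.
delta-eta (11): add — endpoints in different components.
Every non-tree edge has weight strictly greater than the heaviest edge on the tree path between its endpoints, so the MST is unique.

Yes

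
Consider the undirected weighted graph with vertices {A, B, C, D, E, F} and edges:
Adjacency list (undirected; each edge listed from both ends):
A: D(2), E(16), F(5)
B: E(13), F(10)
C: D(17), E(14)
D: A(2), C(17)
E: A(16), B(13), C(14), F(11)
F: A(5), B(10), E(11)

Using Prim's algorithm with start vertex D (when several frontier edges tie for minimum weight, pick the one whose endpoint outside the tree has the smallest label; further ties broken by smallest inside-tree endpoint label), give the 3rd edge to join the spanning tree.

B-F

Prim's algorithm from D:
Step 1: frontier [A-D 2, C-D 17] → take A-D (2); add A.
Step 2: frontier [A-F 5, A-E 16, C-D 17] → take A-F (5); add F.
Step 3: frontier [A-E 16, C-D 17, B-F 10, E-F 11] → take B-F (10); add B.
Step 4: frontier [A-E 16, B-E 13, C-D 17, E-F 11] → take E-F (11); add E.
Step 5: frontier [C-D 17, C-E 14] → take C-E (14); add C.
The 3rd edge added is B-F.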